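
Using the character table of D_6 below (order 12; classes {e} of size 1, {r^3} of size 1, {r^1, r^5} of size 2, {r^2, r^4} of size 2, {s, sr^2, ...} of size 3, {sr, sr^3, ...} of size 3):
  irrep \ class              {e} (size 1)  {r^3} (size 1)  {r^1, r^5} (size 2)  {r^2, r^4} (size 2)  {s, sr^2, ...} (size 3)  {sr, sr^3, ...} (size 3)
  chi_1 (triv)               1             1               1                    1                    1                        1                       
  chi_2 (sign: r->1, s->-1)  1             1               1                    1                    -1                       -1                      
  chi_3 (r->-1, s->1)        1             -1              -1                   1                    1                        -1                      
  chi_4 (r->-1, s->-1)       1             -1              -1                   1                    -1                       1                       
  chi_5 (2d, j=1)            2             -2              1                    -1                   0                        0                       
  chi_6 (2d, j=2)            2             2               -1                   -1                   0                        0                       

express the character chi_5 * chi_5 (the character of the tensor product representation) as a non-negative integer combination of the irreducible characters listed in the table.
chi_5 tensor chi_5 = chi_1 + chi_2 + chi_6 (all other irreducibles have multiplicity 0).

Argument: The character of a tensor product is the pointwise product (chi_5 * chi_5)(C) = chi_5(C) * chi_5(C):
  {e}: (2)*(2), {r^3}: (-2)*(-2), {r^1, r^5}: (1)*(1), {r^2, r^4}: (-1)*(-1), {s, sr^2, ...}: (0)*(0), {sr, sr^3, ...}: (0)*(0)
so (chi_5 * chi_5) takes values
  {e} -> 4, {r^3} -> 4, {r^1, r^5} -> 1, {r^2, r^4} -> 1, {s, sr^2, ...} -> 0, {sr, sr^3, ...} -> 0.
Now take the inner product of this character with each irreducible chi from the table, <chi_5*chi_5, chi> = (1/12) sum_C |C| (chi_5*chi_5)(C) conj(chi(C)):
  <chi_5*chi_5, chi_1> = (1/12)[1*(4)*conj(1) + 1*(4)*conj(1) + 2*(1)*conj(1) + 2*(1)*conj(1) + 3*(0)*conj(1) + 3*(0)*conj(1)]
      = (1/12)[(4) + (4) + (2) + (2) + (0) + (0)] = 12/12 = 1
  <chi_5*chi_5, chi_2> = (1/12)[1*(4)*conj(1) + 1*(4)*conj(1) + 2*(1)*conj(1) + 2*(1)*conj(1) + 3*(0)*conj(-1) + 3*(0)*conj(-1)]
      = (1/12)[(4) + (4) + (2) + (2) + (0) + (0)] = 12/12 = 1
  <chi_5*chi_5, chi_3> = (1/12)[1*(4)*conj(1) + 1*(4)*conj(-1) + 2*(1)*conj(-1) + 2*(1)*conj(1) + 3*(0)*conj(1) + 3*(0)*conj(-1)]
      = (1/12)[(4) + (-4) + (-2) + (2) + (0) + (0)] = 0/12 = 0
  <chi_5*chi_5, chi_4> = (1/12)[1*(4)*conj(1) + 1*(4)*conj(-1) + 2*(1)*conj(-1) + 2*(1)*conj(1) + 3*(0)*conj(-1) + 3*(0)*conj(1)]
      = (1/12)[(4) + (-4) + (-2) + (2) + (0) + (0)] = 0/12 = 0
  <chi_5*chi_5, chi_5> = (1/12)[1*(4)*conj(2) + 1*(4)*conj(-2) + 2*(1)*conj(1) + 2*(1)*conj(-1) + 3*(0)*conj(0) + 3*(0)*conj(0)]
      = (1/12)[(8) + (-8) + (2) + (-2) + (0) + (0)] = 0/12 = 0
  <chi_5*chi_5, chi_6> = (1/12)[1*(4)*conj(2) + 1*(4)*conj(2) + 2*(1)*conj(-1) + 2*(1)*conj(-1) + 3*(0)*conj(0) + 3*(0)*conj(0)]
      = (1/12)[(8) + (8) + (-2) + (-2) + (0) + (0)] = 12/12 = 1
Hence the multiplicities are chi_1: 1, chi_2: 1, chi_6: 1. Dimension check: dim(chi_5)*dim(chi_5) = 2*2 = 4 and sum (mult * dim) = 1*1 + 1*1 + 1*2 = 4.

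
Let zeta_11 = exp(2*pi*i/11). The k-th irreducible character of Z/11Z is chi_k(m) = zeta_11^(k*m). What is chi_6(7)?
chi_6(7) = zeta_11^42 = exp(-4*I*pi/11)

Why: chi_6(7) = zeta_11^(6*7) = zeta_11^42. Since zeta_11^11 = 1, this equals zeta_11^9 = exp(2*pi*i*9/11) = exp(-4*I*pi/11).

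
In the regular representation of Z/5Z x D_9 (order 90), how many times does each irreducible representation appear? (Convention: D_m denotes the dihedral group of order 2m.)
Each irreducible V_i of dimension d_i appears with multiplicity d_i, i.e. rho_reg = (direct sum over all irreducibles V_i) d_i V_i. The irreducible dimensions for Z/5Z x D_9 are 1, 1, 1, 1, 1, 1, 1, 1, 1, 1, 2, 2, 2, 2, 2, 2, 2, 2, 2, 2, 2, 2, 2, 2, 2, 2, 2, 2, 2, 2: 10 irreducibles of dimension 1, each with multiplicity 1; 20 irreducibles of dimension 2, each with multiplicity 2. Total dimension 10*1*1 + 20*2*2 = 90 = |G|.

Derivation: General theorem: in the regular representation of a finite group G, each irreducible appears with multiplicity equal to its dimension. Check: dim(rho_reg) = sum d_i^2 = 1 + 1 + 1 + 1 + 1 + 1 + 1 + 1 + 1 + 1 + 4 + 4 + 4 + 4 + 4 + 4 + 4 + 4 + 4 + 4 + 4 + 4 + 4 + 4 + 4 + 4 + 4 + 4 + 4 + 4 = 90 = |G|.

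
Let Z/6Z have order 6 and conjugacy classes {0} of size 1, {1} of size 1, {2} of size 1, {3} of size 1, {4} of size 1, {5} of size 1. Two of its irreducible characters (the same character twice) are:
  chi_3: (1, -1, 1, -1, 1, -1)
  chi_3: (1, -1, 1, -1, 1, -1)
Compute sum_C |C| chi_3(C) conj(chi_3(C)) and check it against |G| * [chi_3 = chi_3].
Sum = 6 = |G| = 6; so <chi_3, chi_3> = 1 (norm-1 confirms irreducibility).

Derivation: Compute term by term over conjugacy classes (|C| * chi_3(C) * conj(chi_3(C))):
  1*(1)*conj(1) + 1*(-1)*conj(-1) + 1*(1)*conj(1) + 1*(-1)*conj(-1) + 1*(1)*conj(1) + 1*(-1)*conj(-1)
  = (1) + (1) + (1) + (1) + (1) + (1)
  = 6.
(Exp terms are combined using exp(i*s)*conj(exp(i*t)) = exp(i*(s-t)), and sums of them are collapsed using the identity that for every m > 1 the m distinct m-th roots of unity sum to 0, e.g. 1 + exp(2*I*pi/3) + exp(-2*I*pi/3) = 0.)
Dividing by |G| = 6 gives 6/6 = 1, matching the row-orthogonality relation <chi_3, chi_3> = [chi_3 = chi_3].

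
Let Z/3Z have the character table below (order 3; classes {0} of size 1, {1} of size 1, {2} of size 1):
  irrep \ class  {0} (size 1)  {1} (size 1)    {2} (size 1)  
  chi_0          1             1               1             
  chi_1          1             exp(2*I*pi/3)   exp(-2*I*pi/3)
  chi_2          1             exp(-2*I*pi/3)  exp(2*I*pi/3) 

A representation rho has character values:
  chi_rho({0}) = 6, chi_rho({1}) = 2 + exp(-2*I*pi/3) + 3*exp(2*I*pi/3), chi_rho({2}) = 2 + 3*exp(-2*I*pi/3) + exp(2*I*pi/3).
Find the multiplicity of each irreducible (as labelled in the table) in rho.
Multiplicities: chi_0: 2, chi_1: 3, chi_2: 1.

Why: Use <chi_rho, chi> = (1/|G|) sum_C |C| * chi_rho(C) * conj(chi(C)) with |G| = 3 for each irreducible chi in the table:
  <chi_rho, chi_0> = (1/3)[1*(6)*conj(1) + 1*(2 + exp(-2*I*pi/3) + 3*exp(2*I*pi/3))*conj(1) + 1*(2 + 3*exp(-2*I*pi/3) + exp(2*I*pi/3))*conj(1)]
      = (1/3)[(6) + (2 + exp(-2*I*pi/3) + 3*exp(2*I*pi/3)) + (2 + 3*exp(-2*I*pi/3) + exp(2*I*pi/3))] = 6/3 = 2
  <chi_rho, chi_1> = (1/3)[1*(6)*conj(1) + 1*(2 + exp(-2*I*pi/3) + 3*exp(2*I*pi/3))*conj(exp(2*I*pi/3)) + 1*(2 + 3*exp(-2*I*pi/3) + exp(2*I*pi/3))*conj(exp(-2*I*pi/3))]
      = (1/3)[(6) + (3 + 2*exp(-2*I*pi/3) + exp(2*I*pi/3)) + (3 + exp(-2*I*pi/3) + 2*exp(2*I*pi/3))] = 9/3 = 3
  <chi_rho, chi_2> = (1/3)[1*(6)*conj(1) + 1*(2 + exp(-2*I*pi/3) + 3*exp(2*I*pi/3))*conj(exp(-2*I*pi/3)) + 1*(2 + 3*exp(-2*I*pi/3) + exp(2*I*pi/3))*conj(exp(2*I*pi/3))]
      = (1/3)[(6) + (1 + 3*exp(-2*I*pi/3) + 2*exp(2*I*pi/3)) + (1 + 2*exp(-2*I*pi/3) + 3*exp(2*I*pi/3))] = 3/3 = 1
(Exp terms are combined using exp(i*s)*conj(exp(i*t)) = exp(i*(s-t)), and sums of them are collapsed using the identity that for every m > 1 the m distinct m-th roots of unity sum to 0, e.g. 1 + exp(2*I*pi/3) + exp(-2*I*pi/3) = 0.)
Dimension check: dim(rho) = sum (mult * dim) = 2*1 + 3*1 + 1*1 = 6 = chi_rho(e) = 6.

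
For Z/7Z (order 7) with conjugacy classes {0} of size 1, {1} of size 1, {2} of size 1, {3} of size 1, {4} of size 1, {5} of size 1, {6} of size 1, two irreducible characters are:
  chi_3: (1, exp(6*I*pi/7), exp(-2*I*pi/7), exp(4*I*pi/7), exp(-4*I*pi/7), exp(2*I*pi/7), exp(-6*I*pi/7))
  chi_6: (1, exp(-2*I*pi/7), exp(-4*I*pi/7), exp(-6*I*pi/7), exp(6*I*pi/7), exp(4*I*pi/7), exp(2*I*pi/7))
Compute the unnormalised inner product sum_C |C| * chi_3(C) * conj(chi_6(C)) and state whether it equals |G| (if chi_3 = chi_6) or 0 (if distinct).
Sum = 0; so <chi_3, chi_6> = 0 (distinct irreducibles are orthogonal).

Compute term by term over conjugacy classes (|C| * chi_3(C) * conj(chi_6(C))):
  1*(1)*conj(1) + 1*(exp(6*I*pi/7))*conj(exp(-2*I*pi/7)) + 1*(exp(-2*I*pi/7))*conj(exp(-4*I*pi/7)) + 1*(exp(4*I*pi/7))*conj(exp(-6*I*pi/7)) + 1*(exp(-4*I*pi/7))*conj(exp(6*I*pi/7)) + 1*(exp(2*I*pi/7))*conj(exp(4*I*pi/7)) + 1*(exp(-6*I*pi/7))*conj(exp(2*I*pi/7))
  = (1) + (exp(-6*I*pi/7)) + (exp(2*I*pi/7)) + (exp(-4*I*pi/7)) + (exp(4*I*pi/7)) + (exp(-2*I*pi/7)) + (exp(6*I*pi/7))
  = 0.
(Exp terms are combined using exp(i*s)*conj(exp(i*t)) = exp(i*(s-t)), and sums of them are collapsed using the identity that for every m > 1 the m distinct m-th roots of unity sum to 0, e.g. 1 + exp(2*I*pi/3) + exp(-2*I*pi/3) = 0.)
Dividing by |G| = 7 gives 0/7 = 0, matching the row-orthogonality relation <chi_3, chi_6> = [chi_3 = chi_6].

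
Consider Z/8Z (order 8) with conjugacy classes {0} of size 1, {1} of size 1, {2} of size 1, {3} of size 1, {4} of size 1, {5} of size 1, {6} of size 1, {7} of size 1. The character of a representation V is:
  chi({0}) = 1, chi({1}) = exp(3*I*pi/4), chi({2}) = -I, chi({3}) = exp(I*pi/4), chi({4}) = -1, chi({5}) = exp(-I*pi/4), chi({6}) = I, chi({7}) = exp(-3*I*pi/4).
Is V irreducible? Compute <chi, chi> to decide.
Irreducible: <chi, chi> = 1.

Justification: <chi, chi> = (1/|G|) sum_C |C| * |chi(C)|^2 = (1/8)[1*|1|^2 + 1*|exp(3*I*pi/4)|^2 + 1*|-I|^2 + 1*|exp(I*pi/4)|^2 + 1*|-1|^2 + 1*|exp(-I*pi/4)|^2 + 1*|I|^2 + 1*|exp(-3*I*pi/4)|^2]
  = (1/8)[(1) + (1) + (1) + (1) + (1) + (1) + (1) + (1)] = 8/8 = 1.
(Exp terms are combined using exp(i*s)*conj(exp(i*t)) = exp(i*(s-t)), and sums of them are collapsed using the identity that for every m > 1 the m distinct m-th roots of unity sum to 0, e.g. 1 + exp(2*I*pi/3) + exp(-2*I*pi/3) = 0.)
A character is irreducible iff <chi, chi> = 1, so this representation is irreducible.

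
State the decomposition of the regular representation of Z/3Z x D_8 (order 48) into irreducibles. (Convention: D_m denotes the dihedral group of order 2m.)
Each irreducible V_i of dimension d_i appears with multiplicity d_i, i.e. rho_reg = (direct sum over all irreducibles V_i) d_i V_i. The irreducible dimensions for Z/3Z x D_8 are 1, 1, 1, 1, 1, 1, 1, 1, 1, 1, 1, 1, 2, 2, 2, 2, 2, 2, 2, 2, 2: 12 irreducibles of dimension 1, each with multiplicity 1; 9 irreducibles of dimension 2, each with multiplicity 2. Total dimension 12*1*1 + 9*2*2 = 48 = |G|.

Proof sketch: General theorem: in the regular representation of a finite group G, each irreducible appears with multiplicity equal to its dimension. Check: dim(rho_reg) = sum d_i^2 = 1 + 1 + 1 + 1 + 1 + 1 + 1 + 1 + 1 + 1 + 1 + 1 + 4 + 4 + 4 + 4 + 4 + 4 + 4 + 4 + 4 = 48 = |G|.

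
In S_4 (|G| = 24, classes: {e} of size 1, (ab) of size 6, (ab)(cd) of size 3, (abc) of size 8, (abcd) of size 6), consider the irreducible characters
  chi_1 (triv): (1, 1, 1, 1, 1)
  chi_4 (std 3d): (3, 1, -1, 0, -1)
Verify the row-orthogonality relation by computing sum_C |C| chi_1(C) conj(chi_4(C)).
Sum = 0; so <chi_1, chi_4> = 0 (distinct irreducibles are orthogonal).

Reasoning: Compute term by term over conjugacy classes (|C| * chi_1(C) * conj(chi_4(C))):
  1*(1)*conj(3) + 6*(1)*conj(1) + 3*(1)*conj(-1) + 8*(1)*conj(0) + 6*(1)*conj(-1)
  = (3) + (6) + (-3) + (0) + (-6)
  = 0.
Dividing by |G| = 24 gives 0/24 = 0, matching the row-orthogonality relation <chi_1, chi_4> = [chi_1 = chi_4].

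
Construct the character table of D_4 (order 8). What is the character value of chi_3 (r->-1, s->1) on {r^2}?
Conjugacy classes: {e} of size 1, {r^2} of size 1, {r^1, r^3} of size 2, {s, sr^2, ...} of size 2, {sr, sr^3, ...} of size 2.
Character table:
  irrep \ class              {e} (size 1)  {r^2} (size 1)  {r^1, r^3} (size 2)  {s, sr^2, ...} (size 2)  {sr, sr^3, ...} (size 2)
  chi_1 (triv)               1             1               1                    1                        1                       
  chi_2 (sign: r->1, s->-1)  1             1               1                    -1                       -1                      
  chi_3 (r->-1, s->1)        1             1               -1                   1                        -1                      
  chi_4 (r->-1, s->-1)       1             1               -1                   -1                       1                       
  chi_5 (2d, j=1)            2             -2              0                    0                        0                       

Spot check: chi_3 (r->-1, s->1) on {r^2} = 1.

Solution. D_4 has order 2*4 = 8 with 5 conjugacy classes, hence 5 irreducibles. Sum of squared dims 1 + 1 + 1 + 1 + 4 = 8 = |G|. Linear characters come from the abelianisation; the 2-dimensional irreps have character r^k -> 2*cos(2*pi*j*k/4), reflections -> 0.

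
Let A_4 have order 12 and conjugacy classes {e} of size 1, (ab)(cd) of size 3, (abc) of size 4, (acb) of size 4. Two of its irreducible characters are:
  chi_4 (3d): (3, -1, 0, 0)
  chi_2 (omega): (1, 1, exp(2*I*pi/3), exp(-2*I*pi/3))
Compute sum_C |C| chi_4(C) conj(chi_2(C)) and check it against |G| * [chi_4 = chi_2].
Sum = 0; so <chi_4, chi_2> = 0 (distinct irreducibles are orthogonal).

Explanation: Compute term by term over conjugacy classes (|C| * chi_4(C) * conj(chi_2(C))):
  1*(3)*conj(1) + 3*(-1)*conj(1) + 4*(0)*conj(exp(2*I*pi/3)) + 4*(0)*conj(exp(-2*I*pi/3))
  = (3) + (-3) + (0) + (0)
  = 0.
(Exp terms are combined using exp(i*s)*conj(exp(i*t)) = exp(i*(s-t)), and sums of them are collapsed using the identity that for every m > 1 the m distinct m-th roots of unity sum to 0, e.g. 1 + exp(2*I*pi/3) + exp(-2*I*pi/3) = 0.)
Dividing by |G| = 12 gives 0/12 = 0, matching the row-orthogonality relation <chi_4, chi_2> = [chi_4 = chi_2].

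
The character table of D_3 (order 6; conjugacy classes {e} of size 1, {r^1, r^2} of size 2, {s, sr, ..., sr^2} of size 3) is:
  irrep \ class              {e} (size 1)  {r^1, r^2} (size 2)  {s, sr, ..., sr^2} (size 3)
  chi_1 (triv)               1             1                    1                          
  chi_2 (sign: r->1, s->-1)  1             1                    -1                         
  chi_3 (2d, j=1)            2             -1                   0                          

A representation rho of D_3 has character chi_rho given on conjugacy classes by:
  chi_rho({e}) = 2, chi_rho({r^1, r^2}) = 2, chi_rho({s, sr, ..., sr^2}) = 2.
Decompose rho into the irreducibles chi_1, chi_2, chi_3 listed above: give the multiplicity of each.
Multiplicities: chi_1: 2, chi_2: 0, chi_3: 0.

Use <chi_rho, chi> = (1/|G|) sum_C |C| * chi_rho(C) * conj(chi(C)) with |G| = 6 for each irreducible chi in the table:
  <chi_rho, chi_1> = (1/6)[1*(2)*conj(1) + 2*(2)*conj(1) + 3*(2)*conj(1)]
      = (1/6)[(2) + (4) + (6)] = 12/6 = 2
  <chi_rho, chi_2> = (1/6)[1*(2)*conj(1) + 2*(2)*conj(1) + 3*(2)*conj(-1)]
      = (1/6)[(2) + (4) + (-6)] = 0/6 = 0
  <chi_rho, chi_3> = (1/6)[1*(2)*conj(2) + 2*(2)*conj(-1) + 3*(2)*conj(0)]
      = (1/6)[(4) + (-4) + (0)] = 0/6 = 0
Dimension check: dim(rho) = sum (mult * dim) = 2*1 + 0*1 + 0*2 = 2 = chi_rho(e) = 2.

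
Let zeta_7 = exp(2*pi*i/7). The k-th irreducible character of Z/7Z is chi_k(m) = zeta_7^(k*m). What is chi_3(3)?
chi_3(3) = zeta_7^9 = exp(4*I*pi/7)

Explanation: chi_3(3) = zeta_7^(3*3) = zeta_7^9. Since zeta_7^7 = 1, this equals zeta_7^2 = exp(2*pi*i*2/7) = exp(4*I*pi/7).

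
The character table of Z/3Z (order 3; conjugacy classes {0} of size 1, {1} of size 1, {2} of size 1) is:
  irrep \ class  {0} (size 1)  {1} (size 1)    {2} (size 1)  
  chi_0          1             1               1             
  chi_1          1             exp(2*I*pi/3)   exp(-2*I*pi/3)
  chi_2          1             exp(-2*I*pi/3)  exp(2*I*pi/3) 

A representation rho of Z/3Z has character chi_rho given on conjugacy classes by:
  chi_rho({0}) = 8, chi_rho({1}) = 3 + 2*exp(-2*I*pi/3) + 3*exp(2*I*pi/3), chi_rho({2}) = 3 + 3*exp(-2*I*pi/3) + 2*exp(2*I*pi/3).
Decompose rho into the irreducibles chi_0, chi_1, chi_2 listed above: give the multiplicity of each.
Multiplicities: chi_0: 3, chi_1: 3, chi_2: 2.

Justification: Use <chi_rho, chi> = (1/|G|) sum_C |C| * chi_rho(C) * conj(chi(C)) with |G| = 3 for each irreducible chi in the table:
  <chi_rho, chi_0> = (1/3)[1*(8)*conj(1) + 1*(3 + 2*exp(-2*I*pi/3) + 3*exp(2*I*pi/3))*conj(1) + 1*(3 + 3*exp(-2*I*pi/3) + 2*exp(2*I*pi/3))*conj(1)]
      = (1/3)[(8) + (3 + 2*exp(-2*I*pi/3) + 3*exp(2*I*pi/3)) + (3 + 3*exp(-2*I*pi/3) + 2*exp(2*I*pi/3))] = 9/3 = 3
  <chi_rho, chi_1> = (1/3)[1*(8)*conj(1) + 1*(3 + 2*exp(-2*I*pi/3) + 3*exp(2*I*pi/3))*conj(exp(2*I*pi/3)) + 1*(3 + 3*exp(-2*I*pi/3) + 2*exp(2*I*pi/3))*conj(exp(-2*I*pi/3))]
      = (1/3)[(8) + (3 + 3*exp(-2*I*pi/3) + 2*exp(2*I*pi/3)) + (3 + 2*exp(-2*I*pi/3) + 3*exp(2*I*pi/3))] = 9/3 = 3
  <chi_rho, chi_2> = (1/3)[1*(8)*conj(1) + 1*(3 + 2*exp(-2*I*pi/3) + 3*exp(2*I*pi/3))*conj(exp(-2*I*pi/3)) + 1*(3 + 3*exp(-2*I*pi/3) + 2*exp(2*I*pi/3))*conj(exp(2*I*pi/3))]
      = (1/3)[(8) + (-1) + (-1)] = 6/3 = 2
(Exp terms are combined using exp(i*s)*conj(exp(i*t)) = exp(i*(s-t)), and sums of them are collapsed using the identity that for every m > 1 the m distinct m-th roots of unity sum to 0, e.g. 1 + exp(2*I*pi/3) + exp(-2*I*pi/3) = 0.)
Dimension check: dim(rho) = sum (mult * dim) = 3*1 + 3*1 + 2*1 = 8 = chi_rho(e) = 8.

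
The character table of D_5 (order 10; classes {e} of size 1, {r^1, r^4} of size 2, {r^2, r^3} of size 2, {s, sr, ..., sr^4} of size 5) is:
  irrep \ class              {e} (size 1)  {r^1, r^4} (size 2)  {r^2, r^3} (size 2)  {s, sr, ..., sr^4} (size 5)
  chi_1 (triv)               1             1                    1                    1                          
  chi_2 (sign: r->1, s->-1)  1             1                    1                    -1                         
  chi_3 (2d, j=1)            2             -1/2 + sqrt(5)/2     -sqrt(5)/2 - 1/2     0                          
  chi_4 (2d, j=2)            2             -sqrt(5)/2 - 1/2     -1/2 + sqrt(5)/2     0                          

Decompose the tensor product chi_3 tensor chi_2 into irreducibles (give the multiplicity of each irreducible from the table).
chi_3 tensor chi_2 = chi_3 (all other irreducibles have multiplicity 0).

Explanation: The character of a tensor product is the pointwise product (chi_3 * chi_2)(C) = chi_3(C) * chi_2(C):
  {e}: (2)*(1), {r^1, r^4}: (-1/2 + sqrt(5)/2)*(1), {r^2, r^3}: (-sqrt(5)/2 - 1/2)*(1), {s, sr, ..., sr^4}: (0)*(-1)
so (chi_3 * chi_2) takes values
  {e} -> 2, {r^1, r^4} -> -1/2 + sqrt(5)/2, {r^2, r^3} -> -sqrt(5)/2 - 1/2, {s, sr, ..., sr^4} -> 0.
Now take the inner product of this character with each irreducible chi from the table, <chi_3*chi_2, chi> = (1/10) sum_C |C| (chi_3*chi_2)(C) conj(chi(C)):
  <chi_3*chi_2, chi_1> = (1/10)[1*(2)*conj(1) + 2*(-1/2 + sqrt(5)/2)*conj(1) + 2*(-sqrt(5)/2 - 1/2)*conj(1) + 5*(0)*conj(1)]
      = (1/10)[(2) + (-1 + sqrt(5)) + (-sqrt(5) - 1) + (0)] = 0/10 = 0
  <chi_3*chi_2, chi_2> = (1/10)[1*(2)*conj(1) + 2*(-1/2 + sqrt(5)/2)*conj(1) + 2*(-sqrt(5)/2 - 1/2)*conj(1) + 5*(0)*conj(-1)]
      = (1/10)[(2) + (-1 + sqrt(5)) + (-sqrt(5) - 1) + (0)] = 0/10 = 0
  <chi_3*chi_2, chi_3> = (1/10)[1*(2)*conj(2) + 2*(-1/2 + sqrt(5)/2)*conj(-1/2 + sqrt(5)/2) + 2*(-sqrt(5)/2 - 1/2)*conj(-sqrt(5)/2 - 1/2) + 5*(0)*conj(0)]
      = (1/10)[(4) + (3 - sqrt(5)) + (sqrt(5) + 3) + (0)] = 10/10 = 1
  <chi_3*chi_2, chi_4> = (1/10)[1*(2)*conj(2) + 2*(-1/2 + sqrt(5)/2)*conj(-sqrt(5)/2 - 1/2) + 2*(-sqrt(5)/2 - 1/2)*conj(-1/2 + sqrt(5)/2) + 5*(0)*conj(0)]
      = (1/10)[(4) + (-2) + (-2) + (0)] = 0/10 = 0
Hence the multiplicities are chi_3: 1. Dimension check: dim(chi_3)*dim(chi_2) = 2*1 = 2 and sum (mult * dim) = 1*2 = 2.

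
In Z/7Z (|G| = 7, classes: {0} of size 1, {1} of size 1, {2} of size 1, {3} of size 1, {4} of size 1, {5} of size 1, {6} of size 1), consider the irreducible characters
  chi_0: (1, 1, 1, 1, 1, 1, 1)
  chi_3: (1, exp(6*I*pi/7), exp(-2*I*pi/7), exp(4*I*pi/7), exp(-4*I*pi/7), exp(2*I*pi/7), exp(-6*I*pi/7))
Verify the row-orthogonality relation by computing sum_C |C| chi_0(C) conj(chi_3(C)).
Sum = 0; so <chi_0, chi_3> = 0 (distinct irreducibles are orthogonal).

Solution. Compute term by term over conjugacy classes (|C| * chi_0(C) * conj(chi_3(C))):
  1*(1)*conj(1) + 1*(1)*conj(exp(6*I*pi/7)) + 1*(1)*conj(exp(-2*I*pi/7)) + 1*(1)*conj(exp(4*I*pi/7)) + 1*(1)*conj(exp(-4*I*pi/7)) + 1*(1)*conj(exp(2*I*pi/7)) + 1*(1)*conj(exp(-6*I*pi/7))
  = (1) + (exp(-6*I*pi/7)) + (exp(2*I*pi/7)) + (exp(-4*I*pi/7)) + (exp(4*I*pi/7)) + (exp(-2*I*pi/7)) + (exp(6*I*pi/7))
  = 0.
(Exp terms are combined using exp(i*s)*conj(exp(i*t)) = exp(i*(s-t)), and sums of them are collapsed using the identity that for every m > 1 the m distinct m-th roots of unity sum to 0, e.g. 1 + exp(2*I*pi/3) + exp(-2*I*pi/3) = 0.)
Dividing by |G| = 7 gives 0/7 = 0, matching the row-orthogonality relation <chi_0, chi_3> = [chi_0 = chi_3].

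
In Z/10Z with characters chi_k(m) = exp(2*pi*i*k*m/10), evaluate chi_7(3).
chi_7(3) = zeta_10^21 = exp(I*pi/5)

chi_7(3) = zeta_10^(7*3) = zeta_10^21. Since zeta_10^10 = 1, this equals zeta_10^1 = exp(2*pi*i*1/10) = exp(I*pi/5).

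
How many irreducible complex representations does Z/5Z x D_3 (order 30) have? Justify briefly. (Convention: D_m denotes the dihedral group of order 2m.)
15

Justification: The number of irreducible complex representations of a finite group equals its number of conjugacy classes. For a direct product, #classes(G x H) = #classes(G) * #classes(H). Z/5Z has 5 classes (abelian), D_3 has 3 classes, so 5 * 3 = 15, so Z/5Z x D_3 (order 30) has exactly 15 irreducible complex representations.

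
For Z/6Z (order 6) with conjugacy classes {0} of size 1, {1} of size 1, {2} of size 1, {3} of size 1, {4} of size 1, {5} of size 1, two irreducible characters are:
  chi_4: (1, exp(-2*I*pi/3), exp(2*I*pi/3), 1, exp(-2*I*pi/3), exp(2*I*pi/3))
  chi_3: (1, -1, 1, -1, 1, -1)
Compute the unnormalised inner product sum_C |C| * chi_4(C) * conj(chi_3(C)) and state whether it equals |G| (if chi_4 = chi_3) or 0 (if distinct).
Sum = 0; so <chi_4, chi_3> = 0 (distinct irreducibles are orthogonal).

Derivation: Compute term by term over conjugacy classes (|C| * chi_4(C) * conj(chi_3(C))):
  1*(1)*conj(1) + 1*(exp(-2*I*pi/3))*conj(-1) + 1*(exp(2*I*pi/3))*conj(1) + 1*(1)*conj(-1) + 1*(exp(-2*I*pi/3))*conj(1) + 1*(exp(2*I*pi/3))*conj(-1)
  = (1) + (-exp(-2*I*pi/3)) + (exp(2*I*pi/3)) + (-1) + (exp(-2*I*pi/3)) + (-exp(2*I*pi/3))
  = 0.
(Exp terms are combined using exp(i*s)*conj(exp(i*t)) = exp(i*(s-t)), and sums of them are collapsed using the identity that for every m > 1 the m distinct m-th roots of unity sum to 0, e.g. 1 + exp(2*I*pi/3) + exp(-2*I*pi/3) = 0.)
Dividing by |G| = 6 gives 0/6 = 0, matching the row-orthogonality relation <chi_4, chi_3> = [chi_4 = chi_3].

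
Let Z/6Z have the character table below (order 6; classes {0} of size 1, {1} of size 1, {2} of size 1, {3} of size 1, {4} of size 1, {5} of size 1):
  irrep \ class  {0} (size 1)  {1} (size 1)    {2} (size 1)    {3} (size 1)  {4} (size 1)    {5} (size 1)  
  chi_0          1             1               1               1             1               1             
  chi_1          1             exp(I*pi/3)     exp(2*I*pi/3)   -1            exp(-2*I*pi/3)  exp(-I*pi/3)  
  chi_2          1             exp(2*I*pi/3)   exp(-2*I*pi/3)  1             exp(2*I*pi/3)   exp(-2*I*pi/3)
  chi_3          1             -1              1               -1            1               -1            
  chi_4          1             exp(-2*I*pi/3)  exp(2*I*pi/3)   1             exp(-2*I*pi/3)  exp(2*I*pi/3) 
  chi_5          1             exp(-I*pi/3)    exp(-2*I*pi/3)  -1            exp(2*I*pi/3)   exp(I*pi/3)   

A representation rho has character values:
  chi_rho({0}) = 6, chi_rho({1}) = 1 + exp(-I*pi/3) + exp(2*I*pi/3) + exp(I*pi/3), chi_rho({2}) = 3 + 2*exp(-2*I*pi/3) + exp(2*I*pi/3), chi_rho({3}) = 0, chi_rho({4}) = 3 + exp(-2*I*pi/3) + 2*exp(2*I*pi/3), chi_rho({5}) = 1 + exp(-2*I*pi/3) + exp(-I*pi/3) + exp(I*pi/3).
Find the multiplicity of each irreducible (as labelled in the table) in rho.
Multiplicities: chi_0: 2, chi_1: 1, chi_2: 1, chi_3: 1, chi_4: 0, chi_5: 1.

Use <chi_rho, chi> = (1/|G|) sum_C |C| * chi_rho(C) * conj(chi(C)) with |G| = 6 for each irreducible chi in the table:
  <chi_rho, chi_0> = (1/6)[1*(6)*conj(1) + 1*(1 + exp(-I*pi/3) + exp(2*I*pi/3) + exp(I*pi/3))*conj(1) + 1*(3 + 2*exp(-2*I*pi/3) + exp(2*I*pi/3))*conj(1) + 1*(0)*conj(1) + 1*(3 + exp(-2*I*pi/3) + 2*exp(2*I*pi/3))*conj(1) + 1*(1 + exp(-2*I*pi/3) + exp(-I*pi/3) + exp(I*pi/3))*conj(1)]
      = (1/6)[(6) + (1 + exp(-I*pi/3) + exp(2*I*pi/3) + exp(I*pi/3)) + (3 + 2*exp(-2*I*pi/3) + exp(2*I*pi/3)) + (0) + (3 + exp(-2*I*pi/3) + 2*exp(2*I*pi/3)) + (1 + exp(-2*I*pi/3) + exp(-I*pi/3) + exp(I*pi/3))] = 12/6 = 2
  <chi_rho, chi_1> = (1/6)[1*(6)*conj(1) + 1*(1 + exp(-I*pi/3) + exp(2*I*pi/3) + exp(I*pi/3))*conj(exp(I*pi/3)) + 1*(3 + 2*exp(-2*I*pi/3) + exp(2*I*pi/3))*conj(exp(2*I*pi/3)) + 1*(0)*conj(-1) + 1*(3 + exp(-2*I*pi/3) + 2*exp(2*I*pi/3))*conj(exp(-2*I*pi/3)) + 1*(1 + exp(-2*I*pi/3) + exp(-I*pi/3) + exp(I*pi/3))*conj(exp(-I*pi/3))]
      = (1/6)[(6) + (1 + exp(-2*I*pi/3) + exp(-I*pi/3) + exp(I*pi/3)) + (1 + 3*exp(-2*I*pi/3) + 2*exp(2*I*pi/3)) + (0) + (1 + 2*exp(-2*I*pi/3) + 3*exp(2*I*pi/3)) + (1 + exp(-I*pi/3) + exp(2*I*pi/3) + exp(I*pi/3))] = 6/6 = 1
  <chi_rho, chi_2> = (1/6)[1*(6)*conj(1) + 1*(1 + exp(-I*pi/3) + exp(2*I*pi/3) + exp(I*pi/3))*conj(exp(2*I*pi/3)) + 1*(3 + 2*exp(-2*I*pi/3) + exp(2*I*pi/3))*conj(exp(-2*I*pi/3)) + 1*(0)*conj(1) + 1*(3 + exp(-2*I*pi/3) + 2*exp(2*I*pi/3))*conj(exp(2*I*pi/3)) + 1*(1 + exp(-2*I*pi/3) + exp(-I*pi/3) + exp(I*pi/3))*conj(exp(-2*I*pi/3))]
      = (1/6)[(6) + (exp(-2*I*pi/3) + exp(-I*pi/3)) + (2 + exp(-2*I*pi/3) + 3*exp(2*I*pi/3)) + (0) + (2 + 3*exp(-2*I*pi/3) + exp(2*I*pi/3)) + (exp(2*I*pi/3) + exp(I*pi/3))] = 6/6 = 1
  <chi_rho, chi_3> = (1/6)[1*(6)*conj(1) + 1*(1 + exp(-I*pi/3) + exp(2*I*pi/3) + exp(I*pi/3))*conj(-1) + 1*(3 + 2*exp(-2*I*pi/3) + exp(2*I*pi/3))*conj(1) + 1*(0)*conj(-1) + 1*(3 + exp(-2*I*pi/3) + 2*exp(2*I*pi/3))*conj(1) + 1*(1 + exp(-2*I*pi/3) + exp(-I*pi/3) + exp(I*pi/3))*conj(-1)]
      = (1/6)[(6) + (-1 - exp(I*pi/3) - exp(2*I*pi/3) - exp(-I*pi/3)) + (3 + 2*exp(-2*I*pi/3) + exp(2*I*pi/3)) + (0) + (3 + exp(-2*I*pi/3) + 2*exp(2*I*pi/3)) + (-1 - exp(I*pi/3) - exp(-I*pi/3) - exp(-2*I*pi/3))] = 6/6 = 1
  <chi_rho, chi_4> = (1/6)[1*(6)*conj(1) + 1*(1 + exp(-I*pi/3) + exp(2*I*pi/3) + exp(I*pi/3))*conj(exp(-2*I*pi/3)) + 1*(3 + 2*exp(-2*I*pi/3) + exp(2*I*pi/3))*conj(exp(2*I*pi/3)) + 1*(0)*conj(1) + 1*(3 + exp(-2*I*pi/3) + 2*exp(2*I*pi/3))*conj(exp(-2*I*pi/3)) + 1*(1 + exp(-2*I*pi/3) + exp(-I*pi/3) + exp(I*pi/3))*conj(exp(2*I*pi/3))]
      = (1/6)[(6) + (-1 + exp(-2*I*pi/3) + exp(2*I*pi/3) + exp(I*pi/3)) + (1 + 3*exp(-2*I*pi/3) + 2*exp(2*I*pi/3)) + (0) + (1 + 2*exp(-2*I*pi/3) + 3*exp(2*I*pi/3)) + (-1 + exp(-2*I*pi/3) + exp(-I*pi/3) + exp(2*I*pi/3))] = 0/6 = 0
  <chi_rho, chi_5> = (1/6)[1*(6)*conj(1) + 1*(1 + exp(-I*pi/3) + exp(2*I*pi/3) + exp(I*pi/3))*conj(exp(-I*pi/3)) + 1*(3 + 2*exp(-2*I*pi/3) + exp(2*I*pi/3))*conj(exp(-2*I*pi/3)) + 1*(0)*conj(-1) + 1*(3 + exp(-2*I*pi/3) + 2*exp(2*I*pi/3))*conj(exp(2*I*pi/3)) + 1*(1 + exp(-2*I*pi/3) + exp(-I*pi/3) + exp(I*pi/3))*conj(exp(I*pi/3))]
      = (1/6)[(6) + (exp(2*I*pi/3) + exp(I*pi/3)) + (2 + exp(-2*I*pi/3) + 3*exp(2*I*pi/3)) + (0) + (2 + 3*exp(-2*I*pi/3) + exp(2*I*pi/3)) + (exp(-2*I*pi/3) + exp(-I*pi/3))] = 6/6 = 1
(Exp terms are combined using exp(i*s)*conj(exp(i*t)) = exp(i*(s-t)), and sums of them are collapsed using the identity that for every m > 1 the m distinct m-th roots of unity sum to 0, e.g. 1 + exp(2*I*pi/3) + exp(-2*I*pi/3) = 0.)
Dimension check: dim(rho) = sum (mult * dim) = 2*1 + 1*1 + 1*1 + 1*1 + 0*1 + 1*1 = 6 = chi_rho(e) = 6.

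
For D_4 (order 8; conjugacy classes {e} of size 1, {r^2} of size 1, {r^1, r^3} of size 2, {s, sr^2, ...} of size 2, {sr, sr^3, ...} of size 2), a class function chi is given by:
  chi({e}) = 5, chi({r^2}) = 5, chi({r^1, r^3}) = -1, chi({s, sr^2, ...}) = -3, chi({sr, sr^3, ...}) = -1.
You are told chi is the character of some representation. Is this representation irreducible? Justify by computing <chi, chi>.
Not irreducible (reducible): <chi, chi> = 9 > 1.

Proof sketch: <chi, chi> = (1/|G|) sum_C |C| * |chi(C)|^2 = (1/8)[1*|5|^2 + 1*|5|^2 + 2*|-1|^2 + 2*|-3|^2 + 2*|-1|^2]
  = (1/8)[(25) + (25) + (2) + (18) + (2)] = 72/8 = 9.
A character is irreducible iff <chi, chi> = 1, so this representation is reducible.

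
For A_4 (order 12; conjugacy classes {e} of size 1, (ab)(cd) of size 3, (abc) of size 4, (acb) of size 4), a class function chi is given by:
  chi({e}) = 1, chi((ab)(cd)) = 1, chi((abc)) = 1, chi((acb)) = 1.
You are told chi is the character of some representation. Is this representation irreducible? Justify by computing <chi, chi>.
Irreducible: <chi, chi> = 1.

Argument: <chi, chi> = (1/|G|) sum_C |C| * |chi(C)|^2 = (1/12)[1*|1|^2 + 3*|1|^2 + 4*|1|^2 + 4*|1|^2]
  = (1/12)[(1) + (3) + (4) + (4)] = 12/12 = 1.
(Exp terms are combined using exp(i*s)*conj(exp(i*t)) = exp(i*(s-t)), and sums of them are collapsed using the identity that for every m > 1 the m distinct m-th roots of unity sum to 0, e.g. 1 + exp(2*I*pi/3) + exp(-2*I*pi/3) = 0.)
A character is irreducible iff <chi, chi> = 1, so this representation is irreducible.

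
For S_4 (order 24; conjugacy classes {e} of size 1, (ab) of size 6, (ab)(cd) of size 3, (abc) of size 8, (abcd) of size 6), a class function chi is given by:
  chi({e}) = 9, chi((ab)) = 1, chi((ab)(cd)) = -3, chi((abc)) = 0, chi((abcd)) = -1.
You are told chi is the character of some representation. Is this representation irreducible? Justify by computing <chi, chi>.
Not irreducible (reducible): <chi, chi> = 5 > 1.

Why: <chi, chi> = (1/|G|) sum_C |C| * |chi(C)|^2 = (1/24)[1*|9|^2 + 6*|1|^2 + 3*|-3|^2 + 8*|0|^2 + 6*|-1|^2]
  = (1/24)[(81) + (6) + (27) + (0) + (6)] = 120/24 = 5.
A character is irreducible iff <chi, chi> = 1, so this representation is reducible.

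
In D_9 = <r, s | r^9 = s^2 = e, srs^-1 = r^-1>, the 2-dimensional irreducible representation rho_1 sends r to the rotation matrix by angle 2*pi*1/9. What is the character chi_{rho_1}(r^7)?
chi_{rho_1}(r^7) = 2*cos(2*pi*1*7/9) = 2*cos(4*pi/9)

Derivation: rho_1(r^7) is rotation by angle 2*pi*1*7/9, whose trace is 2*cos(2*pi*1*7/9) = 2*cos(4*pi/9).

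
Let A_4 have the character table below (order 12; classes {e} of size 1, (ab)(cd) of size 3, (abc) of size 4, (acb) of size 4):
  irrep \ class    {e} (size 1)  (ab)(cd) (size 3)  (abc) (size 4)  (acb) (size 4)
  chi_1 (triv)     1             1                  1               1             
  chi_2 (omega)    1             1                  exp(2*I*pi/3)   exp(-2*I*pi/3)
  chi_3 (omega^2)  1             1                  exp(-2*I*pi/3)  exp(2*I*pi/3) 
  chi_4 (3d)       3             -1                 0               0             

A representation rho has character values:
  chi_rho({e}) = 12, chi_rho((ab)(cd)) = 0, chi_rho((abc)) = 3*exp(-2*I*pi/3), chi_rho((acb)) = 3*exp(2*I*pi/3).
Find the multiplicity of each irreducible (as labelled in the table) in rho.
Multiplicities: chi_1: 0, chi_2: 0, chi_3: 3, chi_4: 3.

Why: Use <chi_rho, chi> = (1/|G|) sum_C |C| * chi_rho(C) * conj(chi(C)) with |G| = 12 for each irreducible chi in the table:
  <chi_rho, chi_1> = (1/12)[1*(12)*conj(1) + 3*(0)*conj(1) + 4*(3*exp(-2*I*pi/3))*conj(1) + 4*(3*exp(2*I*pi/3))*conj(1)]
      = (1/12)[(12) + (0) + (12*exp(-2*I*pi/3)) + (12*exp(2*I*pi/3))] = 0/12 = 0
  <chi_rho, chi_2> = (1/12)[1*(12)*conj(1) + 3*(0)*conj(1) + 4*(3*exp(-2*I*pi/3))*conj(exp(2*I*pi/3)) + 4*(3*exp(2*I*pi/3))*conj(exp(-2*I*pi/3))]
      = (1/12)[(12) + (0) + (12*exp(2*I*pi/3)) + (12*exp(-2*I*pi/3))] = 0/12 = 0
  <chi_rho, chi_3> = (1/12)[1*(12)*conj(1) + 3*(0)*conj(1) + 4*(3*exp(-2*I*pi/3))*conj(exp(-2*I*pi/3)) + 4*(3*exp(2*I*pi/3))*conj(exp(2*I*pi/3))]
      = (1/12)[(12) + (0) + (12) + (12)] = 36/12 = 3
  <chi_rho, chi_4> = (1/12)[1*(12)*conj(3) + 3*(0)*conj(-1) + 4*(3*exp(-2*I*pi/3))*conj(0) + 4*(3*exp(2*I*pi/3))*conj(0)]
      = (1/12)[(36) + (0) + (0) + (0)] = 36/12 = 3
(Exp terms are combined using exp(i*s)*conj(exp(i*t)) = exp(i*(s-t)), and sums of them are collapsed using the identity that for every m > 1 the m distinct m-th roots of unity sum to 0, e.g. 1 + exp(2*I*pi/3) + exp(-2*I*pi/3) = 0.)
Dimension check: dim(rho) = sum (mult * dim) = 0*1 + 0*1 + 3*1 + 3*3 = 12 = chi_rho(e) = 12.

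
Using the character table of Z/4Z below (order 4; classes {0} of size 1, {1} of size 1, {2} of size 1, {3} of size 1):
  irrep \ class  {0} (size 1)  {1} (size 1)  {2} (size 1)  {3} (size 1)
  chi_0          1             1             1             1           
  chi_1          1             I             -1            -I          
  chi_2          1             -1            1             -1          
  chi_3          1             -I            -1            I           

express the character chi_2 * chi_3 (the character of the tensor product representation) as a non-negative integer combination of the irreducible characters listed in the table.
chi_2 tensor chi_3 = chi_1 (all other irreducibles have multiplicity 0).

Details: The character of a tensor product is the pointwise product (chi_2 * chi_3)(C) = chi_2(C) * chi_3(C):
  {0}: (1)*(1), {1}: (-1)*(-I), {2}: (1)*(-1), {3}: (-1)*(I)
so (chi_2 * chi_3) takes values
  {0} -> 1, {1} -> I, {2} -> -1, {3} -> -I.
Now take the inner product of this character with each irreducible chi from the table, <chi_2*chi_3, chi> = (1/4) sum_C |C| (chi_2*chi_3)(C) conj(chi(C)):
  <chi_2*chi_3, chi_0> = (1/4)[1*(1)*conj(1) + 1*(I)*conj(1) + 1*(-1)*conj(1) + 1*(-I)*conj(1)]
      = (1/4)[(1) + (I) + (-1) + (-I)] = 0/4 = 0
  <chi_2*chi_3, chi_1> = (1/4)[1*(1)*conj(1) + 1*(I)*conj(I) + 1*(-1)*conj(-1) + 1*(-I)*conj(-I)]
      = (1/4)[(1) + (1) + (1) + (1)] = 4/4 = 1
  <chi_2*chi_3, chi_2> = (1/4)[1*(1)*conj(1) + 1*(I)*conj(-1) + 1*(-1)*conj(1) + 1*(-I)*conj(-1)]
      = (1/4)[(1) + (-I) + (-1) + (I)] = 0/4 = 0
  <chi_2*chi_3, chi_3> = (1/4)[1*(1)*conj(1) + 1*(I)*conj(-I) + 1*(-1)*conj(-1) + 1*(-I)*conj(I)]
      = (1/4)[(1) + (-1) + (1) + (-1)] = 0/4 = 0
(Exp terms are combined using exp(i*s)*conj(exp(i*t)) = exp(i*(s-t)), and sums of them are collapsed using the identity that for every m > 1 the m distinct m-th roots of unity sum to 0, e.g. 1 + exp(2*I*pi/3) + exp(-2*I*pi/3) = 0.)
Hence the multiplicities are chi_1: 1. Dimension check: dim(chi_2)*dim(chi_3) = 1*1 = 1 and sum (mult * dim) = 1*1 = 1.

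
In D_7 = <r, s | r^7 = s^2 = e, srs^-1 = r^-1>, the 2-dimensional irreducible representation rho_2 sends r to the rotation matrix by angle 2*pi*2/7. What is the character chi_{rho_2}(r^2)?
chi_{rho_2}(r^2) = 2*cos(2*pi*2*2/7) = -2*cos(pi/7)

rho_2(r^2) is rotation by angle 2*pi*2*2/7, whose trace is 2*cos(2*pi*2*2/7) = -2*cos(pi/7).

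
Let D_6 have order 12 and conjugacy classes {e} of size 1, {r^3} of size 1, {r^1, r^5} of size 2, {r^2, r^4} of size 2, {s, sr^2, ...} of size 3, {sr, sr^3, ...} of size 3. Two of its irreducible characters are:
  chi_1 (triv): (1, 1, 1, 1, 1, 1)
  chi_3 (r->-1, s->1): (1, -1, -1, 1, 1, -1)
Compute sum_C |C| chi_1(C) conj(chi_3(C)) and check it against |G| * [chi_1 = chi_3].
Sum = 0; so <chi_1, chi_3> = 0 (distinct irreducibles are orthogonal).

Proof sketch: Compute term by term over conjugacy classes (|C| * chi_1(C) * conj(chi_3(C))):
  1*(1)*conj(1) + 1*(1)*conj(-1) + 2*(1)*conj(-1) + 2*(1)*conj(1) + 3*(1)*conj(1) + 3*(1)*conj(-1)
  = (1) + (-1) + (-2) + (2) + (3) + (-3)
  = 0.
Dividing by |G| = 12 gives 0/12 = 0, matching the row-orthogonality relation <chi_1, chi_3> = [chi_1 = chi_3].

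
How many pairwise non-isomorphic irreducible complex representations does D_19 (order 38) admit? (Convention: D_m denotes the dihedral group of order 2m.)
11

Proof sketch: The number of irreducible complex representations of a finite group equals its number of conjugacy classes. D_19 has 11 conjugacy classes ((n+3)/2 for n odd), so D_19 (order 38) has exactly 11 irreducible complex representations.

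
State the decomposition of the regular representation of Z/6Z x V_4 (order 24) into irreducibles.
Each irreducible V_i of dimension d_i appears with multiplicity d_i, i.e. rho_reg = (direct sum over all irreducibles V_i) d_i V_i. The irreducible dimensions for Z/6Z x V_4 are 1, 1, 1, 1, 1, 1, 1, 1, 1, 1, 1, 1, 1, 1, 1, 1, 1, 1, 1, 1, 1, 1, 1, 1: 24 irreducibles of dimension 1, each with multiplicity 1. Total dimension 24*1*1 = 24 = |G|.

Details: General theorem: in the regular representation of a finite group G, each irreducible appears with multiplicity equal to its dimension. Check: dim(rho_reg) = sum d_i^2 = 1 + 1 + 1 + 1 + 1 + 1 + 1 + 1 + 1 + 1 + 1 + 1 + 1 + 1 + 1 + 1 + 1 + 1 + 1 + 1 + 1 + 1 + 1 + 1 = 24 = |G|.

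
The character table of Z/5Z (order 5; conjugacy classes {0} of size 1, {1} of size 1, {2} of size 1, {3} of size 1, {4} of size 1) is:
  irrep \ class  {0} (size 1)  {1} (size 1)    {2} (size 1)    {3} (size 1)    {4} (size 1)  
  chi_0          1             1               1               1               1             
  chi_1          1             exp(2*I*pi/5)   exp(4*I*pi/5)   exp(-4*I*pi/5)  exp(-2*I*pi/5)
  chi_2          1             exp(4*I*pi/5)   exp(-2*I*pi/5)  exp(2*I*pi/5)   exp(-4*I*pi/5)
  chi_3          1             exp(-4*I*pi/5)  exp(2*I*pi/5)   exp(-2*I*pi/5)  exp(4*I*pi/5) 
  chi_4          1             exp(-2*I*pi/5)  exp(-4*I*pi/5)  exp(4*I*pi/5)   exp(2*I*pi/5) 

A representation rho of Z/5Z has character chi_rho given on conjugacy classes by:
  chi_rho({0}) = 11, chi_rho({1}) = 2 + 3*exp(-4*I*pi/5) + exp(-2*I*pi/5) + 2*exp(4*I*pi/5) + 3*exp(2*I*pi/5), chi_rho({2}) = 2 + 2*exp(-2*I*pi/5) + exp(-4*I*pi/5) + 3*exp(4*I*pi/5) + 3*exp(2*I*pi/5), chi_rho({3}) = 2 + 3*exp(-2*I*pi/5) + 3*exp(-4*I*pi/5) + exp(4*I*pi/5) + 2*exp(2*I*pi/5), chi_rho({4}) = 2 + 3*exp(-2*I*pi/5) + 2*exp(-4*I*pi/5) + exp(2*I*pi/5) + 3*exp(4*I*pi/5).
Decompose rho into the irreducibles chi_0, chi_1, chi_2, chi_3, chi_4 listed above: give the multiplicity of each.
Multiplicities: chi_0: 2, chi_1: 3, chi_2: 2, chi_3: 3, chi_4: 1.

Working: Use <chi_rho, chi> = (1/|G|) sum_C |C| * chi_rho(C) * conj(chi(C)) with |G| = 5 for each irreducible chi in the table:
  <chi_rho, chi_0> = (1/5)[1*(11)*conj(1) + 1*(2 + 3*exp(-4*I*pi/5) + exp(-2*I*pi/5) + 2*exp(4*I*pi/5) + 3*exp(2*I*pi/5))*conj(1) + 1*(2 + 2*exp(-2*I*pi/5) + exp(-4*I*pi/5) + 3*exp(4*I*pi/5) + 3*exp(2*I*pi/5))*conj(1) + 1*(2 + 3*exp(-2*I*pi/5) + 3*exp(-4*I*pi/5) + exp(4*I*pi/5) + 2*exp(2*I*pi/5))*conj(1) + 1*(2 + 3*exp(-2*I*pi/5) + 2*exp(-4*I*pi/5) + exp(2*I*pi/5) + 3*exp(4*I*pi/5))*conj(1)]
      = (1/5)[(11) + (2 + 3*exp(-4*I*pi/5) + exp(-2*I*pi/5) + 2*exp(4*I*pi/5) + 3*exp(2*I*pi/5)) + (2 + 2*exp(-2*I*pi/5) + exp(-4*I*pi/5) + 3*exp(4*I*pi/5) + 3*exp(2*I*pi/5)) + (2 + 3*exp(-2*I*pi/5) + 3*exp(-4*I*pi/5) + exp(4*I*pi/5) + 2*exp(2*I*pi/5)) + (2 + 3*exp(-2*I*pi/5) + 2*exp(-4*I*pi/5) + exp(2*I*pi/5) + 3*exp(4*I*pi/5))] = 10/5 = 2
  <chi_rho, chi_1> = (1/5)[1*(11)*conj(1) + 1*(2 + 3*exp(-4*I*pi/5) + exp(-2*I*pi/5) + 2*exp(4*I*pi/5) + 3*exp(2*I*pi/5))*conj(exp(2*I*pi/5)) + 1*(2 + 2*exp(-2*I*pi/5) + exp(-4*I*pi/5) + 3*exp(4*I*pi/5) + 3*exp(2*I*pi/5))*conj(exp(4*I*pi/5)) + 1*(2 + 3*exp(-2*I*pi/5) + 3*exp(-4*I*pi/5) + exp(4*I*pi/5) + 2*exp(2*I*pi/5))*conj(exp(-4*I*pi/5)) + 1*(2 + 3*exp(-2*I*pi/5) + 2*exp(-4*I*pi/5) + exp(2*I*pi/5) + 3*exp(4*I*pi/5))*conj(exp(-2*I*pi/5))]
      = (1/5)[(11) + (3 + 2*exp(-2*I*pi/5) + exp(-4*I*pi/5) + 3*exp(4*I*pi/5) + 2*exp(2*I*pi/5)) + (3 + 3*exp(-2*I*pi/5) + 2*exp(-4*I*pi/5) + exp(2*I*pi/5) + 2*exp(4*I*pi/5)) + (3 + 2*exp(-4*I*pi/5) + exp(-2*I*pi/5) + 2*exp(4*I*pi/5) + 3*exp(2*I*pi/5)) + (3 + 2*exp(-2*I*pi/5) + 3*exp(-4*I*pi/5) + exp(4*I*pi/5) + 2*exp(2*I*pi/5))] = 15/5 = 3
  <chi_rho, chi_2> = (1/5)[1*(11)*conj(1) + 1*(2 + 3*exp(-4*I*pi/5) + exp(-2*I*pi/5) + 2*exp(4*I*pi/5) + 3*exp(2*I*pi/5))*conj(exp(4*I*pi/5)) + 1*(2 + 2*exp(-2*I*pi/5) + exp(-4*I*pi/5) + 3*exp(4*I*pi/5) + 3*exp(2*I*pi/5))*conj(exp(-2*I*pi/5)) + 1*(2 + 3*exp(-2*I*pi/5) + 3*exp(-4*I*pi/5) + exp(4*I*pi/5) + 2*exp(2*I*pi/5))*conj(exp(2*I*pi/5)) + 1*(2 + 3*exp(-2*I*pi/5) + 2*exp(-4*I*pi/5) + exp(2*I*pi/5) + 3*exp(4*I*pi/5))*conj(exp(-4*I*pi/5))]
      = (1/5)[(11) + (2 + 3*exp(-2*I*pi/5) + 2*exp(-4*I*pi/5) + exp(4*I*pi/5) + 3*exp(2*I*pi/5)) + (2 + 3*exp(-4*I*pi/5) + exp(-2*I*pi/5) + 3*exp(4*I*pi/5) + 2*exp(2*I*pi/5)) + (2 + 2*exp(-2*I*pi/5) + 3*exp(-4*I*pi/5) + exp(2*I*pi/5) + 3*exp(4*I*pi/5)) + (2 + 3*exp(-2*I*pi/5) + exp(-4*I*pi/5) + 2*exp(4*I*pi/5) + 3*exp(2*I*pi/5))] = 10/5 = 2
  <chi_rho, chi_3> = (1/5)[1*(11)*conj(1) + 1*(2 + 3*exp(-4*I*pi/5) + exp(-2*I*pi/5) + 2*exp(4*I*pi/5) + 3*exp(2*I*pi/5))*conj(exp(-4*I*pi/5)) + 1*(2 + 2*exp(-2*I*pi/5) + exp(-4*I*pi/5) + 3*exp(4*I*pi/5) + 3*exp(2*I*pi/5))*conj(exp(2*I*pi/5)) + 1*(2 + 3*exp(-2*I*pi/5) + 3*exp(-4*I*pi/5) + exp(4*I*pi/5) + 2*exp(2*I*pi/5))*conj(exp(-2*I*pi/5)) + 1*(2 + 3*exp(-2*I*pi/5) + 2*exp(-4*I*pi/5) + exp(2*I*pi/5) + 3*exp(4*I*pi/5))*conj(exp(4*I*pi/5))]
      = (1/5)[(11) + (3 + 2*exp(-2*I*pi/5) + 3*exp(-4*I*pi/5) + exp(2*I*pi/5) + 2*exp(4*I*pi/5)) + (3 + 2*exp(-2*I*pi/5) + 2*exp(-4*I*pi/5) + exp(4*I*pi/5) + 3*exp(2*I*pi/5)) + (3 + 3*exp(-2*I*pi/5) + exp(-4*I*pi/5) + 2*exp(4*I*pi/5) + 2*exp(2*I*pi/5)) + (3 + 2*exp(-4*I*pi/5) + exp(-2*I*pi/5) + 3*exp(4*I*pi/5) + 2*exp(2*I*pi/5))] = 15/5 = 3
  <chi_rho, chi_4> = (1/5)[1*(11)*conj(1) + 1*(2 + 3*exp(-4*I*pi/5) + exp(-2*I*pi/5) + 2*exp(4*I*pi/5) + 3*exp(2*I*pi/5))*conj(exp(-2*I*pi/5)) + 1*(2 + 2*exp(-2*I*pi/5) + exp(-4*I*pi/5) + 3*exp(4*I*pi/5) + 3*exp(2*I*pi/5))*conj(exp(-4*I*pi/5)) + 1*(2 + 3*exp(-2*I*pi/5) + 3*exp(-4*I*pi/5) + exp(4*I*pi/5) + 2*exp(2*I*pi/5))*conj(exp(4*I*pi/5)) + 1*(2 + 3*exp(-2*I*pi/5) + 2*exp(-4*I*pi/5) + exp(2*I*pi/5) + 3*exp(4*I*pi/5))*conj(exp(2*I*pi/5))]
      = (1/5)[(11) + (1 + 3*exp(-2*I*pi/5) + 2*exp(-4*I*pi/5) + 3*exp(4*I*pi/5) + 2*exp(2*I*pi/5)) + (1 + 3*exp(-2*I*pi/5) + 3*exp(-4*I*pi/5) + 2*exp(4*I*pi/5) + 2*exp(2*I*pi/5)) + (1 + 2*exp(-2*I*pi/5) + 2*exp(-4*I*pi/5) + 3*exp(4*I*pi/5) + 3*exp(2*I*pi/5)) + (1 + 2*exp(-2*I*pi/5) + 3*exp(-4*I*pi/5) + 2*exp(4*I*pi/5) + 3*exp(2*I*pi/5))] = 5/5 = 1
(Exp terms are combined using exp(i*s)*conj(exp(i*t)) = exp(i*(s-t)), and sums of them are collapsed using the identity that for every m > 1 the m distinct m-th roots of unity sum to 0, e.g. 1 + exp(2*I*pi/3) + exp(-2*I*pi/3) = 0.)
Dimension check: dim(rho) = sum (mult * dim) = 2*1 + 3*1 + 2*1 + 3*1 + 1*1 = 11 = chi_rho(e) = 11.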